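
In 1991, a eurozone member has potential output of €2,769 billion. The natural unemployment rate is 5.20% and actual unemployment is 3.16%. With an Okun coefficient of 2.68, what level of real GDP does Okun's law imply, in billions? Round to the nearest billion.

Unemployment gap = 3.16 - 5.2 = -2.04 points, so the output gap is -2.68 × (-2.04) = 5.4672%.
Actual GDP = 2769 × (1 + 5.4672/100) = 2769 × 1.054672 ≈ 2920 billion.

€2,920 billion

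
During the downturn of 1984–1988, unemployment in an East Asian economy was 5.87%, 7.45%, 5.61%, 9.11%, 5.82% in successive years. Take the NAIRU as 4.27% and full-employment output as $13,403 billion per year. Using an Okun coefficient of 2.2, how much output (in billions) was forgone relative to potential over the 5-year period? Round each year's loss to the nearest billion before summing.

$3,689 billion

Year 1984: gap = -2.2 × (5.87 - 4.27) = -3.52%, loss ≈ 13403 × 3.52/100 ≈ 472.
Year 1985: gap = -2.2 × (7.45 - 4.27) = -6.996%, loss ≈ 13403 × 6.996/100 ≈ 938.
Year 1986: gap = -2.2 × (5.61 - 4.27) = -2.948%, loss ≈ 13403 × 2.948/100 ≈ 395.
Year 1987: gap = -2.2 × (9.11 - 4.27) = -10.648%, loss ≈ 13403 × 10.648/100 ≈ 1427.
Year 1988: gap = -2.2 × (5.82 - 4.27) = -3.41%, loss ≈ 13403 × 3.41/100 ≈ 457.
Total lost output = 472 + 938 + 395 + 1427 + 457 = 3689 billion.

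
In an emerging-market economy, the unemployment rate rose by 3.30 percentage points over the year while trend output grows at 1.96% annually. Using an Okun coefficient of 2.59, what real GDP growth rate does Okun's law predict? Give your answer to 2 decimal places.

-6.59%

Growth-rate Okun's law: g_Y = g_Y* - β × Δu.
g_Y = 1.96 - 2.59 × (3.30) = 1.96 - 8.547 = -6.587%, i.e. -6.59% to 2 d.p.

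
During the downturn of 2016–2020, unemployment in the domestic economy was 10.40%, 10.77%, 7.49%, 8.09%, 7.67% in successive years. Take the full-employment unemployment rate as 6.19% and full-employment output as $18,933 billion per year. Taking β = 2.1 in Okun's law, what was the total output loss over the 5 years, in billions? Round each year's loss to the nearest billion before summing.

$5,355 billion

Year 2016: gap = -2.1 × (10.4 - 6.19) = -8.841%, loss ≈ 18933 × 8.841/100 ≈ 1674.
Year 2017: gap = -2.1 × (10.77 - 6.19) = -9.618%, loss ≈ 18933 × 9.618/100 ≈ 1821.
Year 2018: gap = -2.1 × (7.49 - 6.19) = -2.73%, loss ≈ 18933 × 2.73/100 ≈ 517.
Year 2019: gap = -2.1 × (8.09 - 6.19) = -3.99%, loss ≈ 18933 × 3.99/100 ≈ 755.
Year 2020: gap = -2.1 × (7.67 - 6.19) = -3.108%, loss ≈ 18933 × 3.108/100 ≈ 588.
Total lost output = 1674 + 1821 + 517 + 755 + 588 = 5355 billion.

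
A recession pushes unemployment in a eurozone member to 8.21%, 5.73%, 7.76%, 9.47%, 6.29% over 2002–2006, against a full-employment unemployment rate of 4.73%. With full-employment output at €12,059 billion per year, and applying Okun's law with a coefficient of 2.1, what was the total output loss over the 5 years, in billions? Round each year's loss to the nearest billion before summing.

Year 2002: gap = -2.1 × (8.21 - 4.73) = -7.308%, loss ≈ 12059 × 7.308/100 ≈ 881.
Year 2003: gap = -2.1 × (5.73 - 4.73) = -2.1%, loss ≈ 12059 × 2.1/100 ≈ 253.
Year 2004: gap = -2.1 × (7.76 - 4.73) = -6.363%, loss ≈ 12059 × 6.363/100 ≈ 767.
Year 2005: gap = -2.1 × (9.47 - 4.73) = -9.954%, loss ≈ 12059 × 9.954/100 ≈ 1200.
Year 2006: gap = -2.1 × (6.29 - 4.73) = -3.276%, loss ≈ 12059 × 3.276/100 ≈ 395.
Total lost output = 881 + 253 + 767 + 1200 + 395 = 3496 billion.

€3,496 billion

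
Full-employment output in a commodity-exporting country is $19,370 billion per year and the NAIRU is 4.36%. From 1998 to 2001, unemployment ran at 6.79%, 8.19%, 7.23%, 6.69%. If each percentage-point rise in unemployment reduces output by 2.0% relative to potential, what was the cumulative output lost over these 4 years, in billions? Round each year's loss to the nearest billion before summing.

$4,440 billion

Year 1998: gap = -2.0 × (6.79 - 4.36) = -4.86%, loss ≈ 19370 × 4.86/100 ≈ 941.
Year 1999: gap = -2.0 × (8.19 - 4.36) = -7.66%, loss ≈ 19370 × 7.66/100 ≈ 1484.
Year 2000: gap = -2.0 × (7.23 - 4.36) = -5.74%, loss ≈ 19370 × 5.74/100 ≈ 1112.
Year 2001: gap = -2.0 × (6.69 - 4.36) = -4.66%, loss ≈ 19370 × 4.66/100 ≈ 903.
Total lost output = 941 + 1484 + 1112 + 903 = 4440 billion.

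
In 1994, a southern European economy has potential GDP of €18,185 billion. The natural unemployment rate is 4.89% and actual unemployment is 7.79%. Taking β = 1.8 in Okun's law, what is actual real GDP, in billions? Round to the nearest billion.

Unemployment gap = 7.79 - 4.89 = 2.9 points, so the output gap is -1.8 × 2.9 = -5.22%.
Actual GDP = 18185 × (1 - 5.22/100) = 18185 × 0.9478 ≈ 17236 billion.

€17,236 billion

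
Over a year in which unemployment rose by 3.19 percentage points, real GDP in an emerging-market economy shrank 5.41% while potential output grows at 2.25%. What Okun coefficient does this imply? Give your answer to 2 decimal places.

β ≈ 2.40

Growth form: g_Y = g_Y* - β × Δu, so β = (g_Y* - g_Y)/Δu.
β = (2.25 + 5.41)/3.19 = 7.66/3.19 = 2.40.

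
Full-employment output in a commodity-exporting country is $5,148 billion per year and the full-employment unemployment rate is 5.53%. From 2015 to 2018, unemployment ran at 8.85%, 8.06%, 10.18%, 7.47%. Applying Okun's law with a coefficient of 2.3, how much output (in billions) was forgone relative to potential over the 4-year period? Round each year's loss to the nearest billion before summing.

$1,474 billion

Year 2015: gap = -2.3 × (8.85 - 5.53) = -7.636%, loss ≈ 5148 × 7.636/100 ≈ 393.
Year 2016: gap = -2.3 × (8.06 - 5.53) = -5.819%, loss ≈ 5148 × 5.819/100 ≈ 300.
Year 2017: gap = -2.3 × (10.18 - 5.53) = -10.695%, loss ≈ 5148 × 10.695/100 ≈ 551.
Year 2018: gap = -2.3 × (7.47 - 5.53) = -4.462%, loss ≈ 5148 × 4.462/100 ≈ 230.
Total lost output = 393 + 300 + 551 + 230 = 1474 billion.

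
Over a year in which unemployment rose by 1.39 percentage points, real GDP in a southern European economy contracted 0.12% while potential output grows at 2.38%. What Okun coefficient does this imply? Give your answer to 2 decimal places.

β ≈ 1.80

Growth form: g_Y = g_Y* - β × Δu, so β = (g_Y* - g_Y)/Δu.
β = (2.38 + 0.12)/1.39 = 2.5/1.39 = 1.80.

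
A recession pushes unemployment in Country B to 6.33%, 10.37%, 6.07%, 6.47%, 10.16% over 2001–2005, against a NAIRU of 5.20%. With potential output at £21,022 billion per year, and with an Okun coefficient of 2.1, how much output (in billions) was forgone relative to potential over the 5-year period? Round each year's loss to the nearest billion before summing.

£5,916 billion

Year 2001: gap = -2.1 × (6.33 - 5.2) = -2.373%, loss ≈ 21022 × 2.373/100 ≈ 499.
Year 2002: gap = -2.1 × (10.37 - 5.2) = -10.857%, loss ≈ 21022 × 10.857/100 ≈ 2282.
Year 2003: gap = -2.1 × (6.07 - 5.2) = -1.827%, loss ≈ 21022 × 1.827/100 ≈ 384.
Year 2004: gap = -2.1 × (6.47 - 5.2) = -2.667%, loss ≈ 21022 × 2.667/100 ≈ 561.
Year 2005: gap = -2.1 × (10.16 - 5.2) = -10.416%, loss ≈ 21022 × 10.416/100 ≈ 2190.
Total lost output = 499 + 2282 + 384 + 561 + 2190 = 5916 billion.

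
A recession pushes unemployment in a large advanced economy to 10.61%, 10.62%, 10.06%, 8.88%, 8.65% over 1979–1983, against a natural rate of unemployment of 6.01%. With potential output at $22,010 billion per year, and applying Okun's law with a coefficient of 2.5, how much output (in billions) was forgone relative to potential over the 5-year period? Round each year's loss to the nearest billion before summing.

$10,329 billion

Year 1979: gap = -2.5 × (10.61 - 6.01) = -11.5%, loss ≈ 22010 × 11.5/100 ≈ 2531.
Year 1980: gap = -2.5 × (10.62 - 6.01) = -11.525%, loss ≈ 22010 × 11.525/100 ≈ 2537.
Year 1981: gap = -2.5 × (10.06 - 6.01) = -10.125%, loss ≈ 22010 × 10.125/100 ≈ 2229.
Year 1982: gap = -2.5 × (8.88 - 6.01) = -7.175%, loss ≈ 22010 × 7.175/100 ≈ 1579.
Year 1983: gap = -2.5 × (8.65 - 6.01) = -6.6%, loss ≈ 22010 × 6.6/100 ≈ 1453.
Total lost output = 2531 + 2537 + 2229 + 1579 + 1453 = 10329 billion.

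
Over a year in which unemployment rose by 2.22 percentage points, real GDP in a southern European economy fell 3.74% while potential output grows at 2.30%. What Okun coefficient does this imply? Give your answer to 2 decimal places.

Growth form: g_Y = g_Y* - β × Δu, so β = (g_Y* - g_Y)/Δu.
β = (2.3 + 3.74)/2.22 = 6.04/2.22 = 2.72.

β ≈ 2.72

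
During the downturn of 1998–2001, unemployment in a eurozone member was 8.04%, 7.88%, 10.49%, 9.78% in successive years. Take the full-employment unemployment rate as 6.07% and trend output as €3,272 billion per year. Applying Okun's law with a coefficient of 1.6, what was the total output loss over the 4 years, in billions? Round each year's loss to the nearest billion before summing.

Year 1998: gap = -1.6 × (8.04 - 6.07) = -3.152%, loss ≈ 3272 × 3.152/100 ≈ 103.
Year 1999: gap = -1.6 × (7.88 - 6.07) = -2.896%, loss ≈ 3272 × 2.896/100 ≈ 95.
Year 2000: gap = -1.6 × (10.49 - 6.07) = -7.072%, loss ≈ 3272 × 7.072/100 ≈ 231.
Year 2001: gap = -1.6 × (9.78 - 6.07) = -5.936%, loss ≈ 3272 × 5.936/100 ≈ 194.
Total lost output = 103 + 95 + 231 + 194 = 623 billion.

€623 billion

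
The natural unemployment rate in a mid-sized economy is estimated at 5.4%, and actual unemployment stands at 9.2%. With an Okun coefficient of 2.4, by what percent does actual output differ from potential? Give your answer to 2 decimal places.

The unemployment gap is 9.2 - 5.4 = 3.8 percentage points.
Okun's law gives an output gap of -2.4 × 3.8 = -9.12%, i.e. 9.12% below potential.

-9.12%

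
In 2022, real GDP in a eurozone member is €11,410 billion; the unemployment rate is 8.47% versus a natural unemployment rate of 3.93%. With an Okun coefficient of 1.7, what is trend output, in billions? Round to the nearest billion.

Unemployment gap = 8.47 - 3.93 = 4.54 points, so output gap = -1.7 × 4.54 = -7.718%.
Since Y = Y* × (1 + gap/100), Y* = 11410/0.92282 ≈ 12364 billion.

€12,364 billion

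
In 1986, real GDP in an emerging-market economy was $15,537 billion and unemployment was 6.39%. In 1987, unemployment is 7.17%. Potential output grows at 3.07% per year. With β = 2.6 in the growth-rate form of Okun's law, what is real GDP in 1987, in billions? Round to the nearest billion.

$15,699 billion

Δu = 7.17 - 6.39 = 0.78 points.
Okun's law (growth form): g_Y = g_Y* - β × Δu = 3.07 - 2.6 × (0.78) = 3.07 - 2.028 = 1.042%.
Real GDP in the next year = 15537 × (1 + 1.042/100) = 15537 × 1.01042 ≈ 15699 billion.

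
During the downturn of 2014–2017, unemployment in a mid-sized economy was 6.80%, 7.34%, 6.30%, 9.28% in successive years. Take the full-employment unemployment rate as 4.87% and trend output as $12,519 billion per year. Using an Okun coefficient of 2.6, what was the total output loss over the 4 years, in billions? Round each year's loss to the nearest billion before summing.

Year 2014: gap = -2.6 × (6.8 - 4.87) = -5.018%, loss ≈ 12519 × 5.018/100 ≈ 628.
Year 2015: gap = -2.6 × (7.34 - 4.87) = -6.422%, loss ≈ 12519 × 6.422/100 ≈ 804.
Year 2016: gap = -2.6 × (6.3 - 4.87) = -3.718%, loss ≈ 12519 × 3.718/100 ≈ 465.
Year 2017: gap = -2.6 × (9.28 - 4.87) = -11.466%, loss ≈ 12519 × 11.466/100 ≈ 1435.
Total lost output = 628 + 804 + 465 + 1435 = 3332 billion.

$3,332 billion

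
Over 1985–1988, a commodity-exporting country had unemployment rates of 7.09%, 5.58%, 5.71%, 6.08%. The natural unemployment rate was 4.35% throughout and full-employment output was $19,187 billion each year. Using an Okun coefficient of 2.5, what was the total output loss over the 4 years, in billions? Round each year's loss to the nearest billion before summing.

$3,386 billion

Year 1985: gap = -2.5 × (7.09 - 4.35) = -6.85%, loss ≈ 19187 × 6.85/100 ≈ 1314.
Year 1986: gap = -2.5 × (5.58 - 4.35) = -3.075%, loss ≈ 19187 × 3.075/100 ≈ 590.
Year 1987: gap = -2.5 × (5.71 - 4.35) = -3.4%, loss ≈ 19187 × 3.4/100 ≈ 652.
Year 1988: gap = -2.5 × (6.08 - 4.35) = -4.325%, loss ≈ 19187 × 4.325/100 ≈ 830.
Total lost output = 1314 + 590 + 652 + 830 = 3386 billion.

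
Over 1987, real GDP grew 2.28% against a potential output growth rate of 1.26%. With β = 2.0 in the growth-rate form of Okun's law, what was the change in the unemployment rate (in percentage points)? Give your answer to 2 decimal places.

Growth-rate Okun's law: g_Y = g_Y* - β × Δu, so Δu = (g_Y* - g_Y)/β.
Δu = (1.26 - 2.28)/2.0 = -1.02/2.0 = -0.51 percentage points.

-0.51 percentage points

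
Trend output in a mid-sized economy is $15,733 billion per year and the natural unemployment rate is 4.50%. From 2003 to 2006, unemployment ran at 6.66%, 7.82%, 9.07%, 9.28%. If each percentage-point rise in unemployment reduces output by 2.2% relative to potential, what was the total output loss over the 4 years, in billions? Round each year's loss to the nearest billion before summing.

$5,133 billion

Year 2003: gap = -2.2 × (6.66 - 4.5) = -4.752%, loss ≈ 15733 × 4.752/100 ≈ 748.
Year 2004: gap = -2.2 × (7.82 - 4.5) = -7.304%, loss ≈ 15733 × 7.304/100 ≈ 1149.
Year 2005: gap = -2.2 × (9.07 - 4.5) = -10.054%, loss ≈ 15733 × 10.054/100 ≈ 1582.
Year 2006: gap = -2.2 × (9.28 - 4.5) = -10.516%, loss ≈ 15733 × 10.516/100 ≈ 1654.
Total lost output = 748 + 1149 + 1582 + 1654 = 5133 billion.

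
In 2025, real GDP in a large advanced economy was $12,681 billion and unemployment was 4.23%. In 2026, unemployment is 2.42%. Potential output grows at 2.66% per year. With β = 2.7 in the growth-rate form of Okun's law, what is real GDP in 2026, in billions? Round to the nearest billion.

$13,638 billion

Δu = 2.42 - 4.23 = -1.81 points.
Okun's law (growth form): g_Y = g_Y* - β × Δu = 2.66 - 2.7 × (-1.81) = 2.66 + 4.887 = 7.547%.
Real GDP in the next year = 12681 × (1 + 7.547/100) = 12681 × 1.07547 ≈ 13638 billion.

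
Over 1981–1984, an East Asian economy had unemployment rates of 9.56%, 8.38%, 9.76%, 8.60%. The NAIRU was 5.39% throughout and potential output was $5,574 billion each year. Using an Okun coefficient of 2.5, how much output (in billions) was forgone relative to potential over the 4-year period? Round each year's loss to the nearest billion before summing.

$2,054 billion

Year 1981: gap = -2.5 × (9.56 - 5.39) = -10.425%, loss ≈ 5574 × 10.425/100 ≈ 581.
Year 1982: gap = -2.5 × (8.38 - 5.39) = -7.475%, loss ≈ 5574 × 7.475/100 ≈ 417.
Year 1983: gap = -2.5 × (9.76 - 5.39) = -10.925%, loss ≈ 5574 × 10.925/100 ≈ 609.
Year 1984: gap = -2.5 × (8.6 - 5.39) = -8.025%, loss ≈ 5574 × 8.025/100 ≈ 447.
Total lost output = 581 + 417 + 609 + 447 = 2054 billion.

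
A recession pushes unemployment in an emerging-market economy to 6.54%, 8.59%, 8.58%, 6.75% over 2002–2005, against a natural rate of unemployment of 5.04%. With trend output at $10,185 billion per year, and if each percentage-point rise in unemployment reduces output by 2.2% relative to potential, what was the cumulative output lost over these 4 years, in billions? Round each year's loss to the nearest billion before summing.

Year 2002: gap = -2.2 × (6.54 - 5.04) = -3.3%, loss ≈ 10185 × 3.3/100 ≈ 336.
Year 2003: gap = -2.2 × (8.59 - 5.04) = -7.81%, loss ≈ 10185 × 7.81/100 ≈ 795.
Year 2004: gap = -2.2 × (8.58 - 5.04) = -7.788%, loss ≈ 10185 × 7.788/100 ≈ 793.
Year 2005: gap = -2.2 × (6.75 - 5.04) = -3.762%, loss ≈ 10185 × 3.762/100 ≈ 383.
Total lost output = 336 + 795 + 793 + 383 = 2307 billion.

$2,307 billion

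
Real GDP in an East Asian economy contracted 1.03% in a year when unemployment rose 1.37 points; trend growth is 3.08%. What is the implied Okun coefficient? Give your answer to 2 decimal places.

Growth form: g_Y = g_Y* - β × Δu, so β = (g_Y* - g_Y)/Δu.
β = (3.08 + 1.03)/1.37 = 4.11/1.37 = 3.00.

β ≈ 3.00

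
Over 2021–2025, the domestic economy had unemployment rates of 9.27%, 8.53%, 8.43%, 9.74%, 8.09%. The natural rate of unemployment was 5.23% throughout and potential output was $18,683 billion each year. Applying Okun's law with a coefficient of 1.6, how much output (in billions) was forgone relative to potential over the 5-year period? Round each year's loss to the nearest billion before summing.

$5,354 billion

Year 2021: gap = -1.6 × (9.27 - 5.23) = -6.464%, loss ≈ 18683 × 6.464/100 ≈ 1208.
Year 2022: gap = -1.6 × (8.53 - 5.23) = -5.28%, loss ≈ 18683 × 5.28/100 ≈ 986.
Year 2023: gap = -1.6 × (8.43 - 5.23) = -5.12%, loss ≈ 18683 × 5.12/100 ≈ 957.
Year 2024: gap = -1.6 × (9.74 - 5.23) = -7.216%, loss ≈ 18683 × 7.216/100 ≈ 1348.
Year 2025: gap = -1.6 × (8.09 - 5.23) = -4.576%, loss ≈ 18683 × 4.576/100 ≈ 855.
Total lost output = 1208 + 986 + 957 + 1348 + 855 = 5354 billion.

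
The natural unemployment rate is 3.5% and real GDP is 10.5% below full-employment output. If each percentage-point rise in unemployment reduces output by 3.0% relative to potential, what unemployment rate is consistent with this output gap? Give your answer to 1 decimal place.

7.0%

From Okun's law, u - u* = -(output gap)/β = -(-10.5)/3.0 = 3.5 points.
So u = 3.5 + 3.5 = 7.0%.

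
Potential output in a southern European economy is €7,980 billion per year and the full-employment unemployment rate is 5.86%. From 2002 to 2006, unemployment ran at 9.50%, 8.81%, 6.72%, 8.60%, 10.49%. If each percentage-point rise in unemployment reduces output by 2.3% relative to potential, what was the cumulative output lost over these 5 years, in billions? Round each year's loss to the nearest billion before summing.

€2,720 billion

Year 2002: gap = -2.3 × (9.5 - 5.86) = -8.372%, loss ≈ 7980 × 8.372/100 ≈ 668.
Year 2003: gap = -2.3 × (8.81 - 5.86) = -6.785%, loss ≈ 7980 × 6.785/100 ≈ 541.
Year 2004: gap = -2.3 × (6.72 - 5.86) = -1.978%, loss ≈ 7980 × 1.978/100 ≈ 158.
Year 2005: gap = -2.3 × (8.6 - 5.86) = -6.302%, loss ≈ 7980 × 6.302/100 ≈ 503.
Year 2006: gap = -2.3 × (10.49 - 5.86) = -10.649%, loss ≈ 7980 × 10.649/100 ≈ 850.
Total lost output = 668 + 541 + 158 + 503 + 850 = 2720 billion.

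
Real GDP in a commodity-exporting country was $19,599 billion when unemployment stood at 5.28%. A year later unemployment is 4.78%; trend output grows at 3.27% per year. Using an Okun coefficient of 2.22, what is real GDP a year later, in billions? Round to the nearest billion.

$20,457 billion

Δu = 4.78 - 5.28 = -0.5 points.
Okun's law (growth form): g_Y = g_Y* - β × Δu = 3.27 - 2.22 × (-0.50) = 3.27 + 1.11 = 4.38%.
Real GDP in the next year = 19599 × (1 + 4.38/100) = 19599 × 1.0438 ≈ 20457 billion.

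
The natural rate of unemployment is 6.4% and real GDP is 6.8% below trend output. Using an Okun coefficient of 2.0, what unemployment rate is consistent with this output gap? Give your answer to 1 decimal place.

9.8%

From Okun's law, u - u* = -(output gap)/β = -(-6.8)/2.0 = 3.4 points.
So u = 6.4 + 3.4 = 9.8%.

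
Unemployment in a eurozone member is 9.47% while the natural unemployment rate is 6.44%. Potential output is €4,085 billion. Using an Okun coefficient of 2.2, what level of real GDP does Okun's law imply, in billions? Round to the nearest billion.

Unemployment gap = 9.47 - 6.44 = 3.03 points, so the output gap is -2.2 × 3.03 = -6.666%.
Actual GDP = 4085 × (1 - 6.666/100) = 4085 × 0.93334 ≈ 3813 billion.

€3,813 billion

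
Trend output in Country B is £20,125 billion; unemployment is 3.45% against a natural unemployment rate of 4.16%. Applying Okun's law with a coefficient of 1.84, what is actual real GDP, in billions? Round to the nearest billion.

Unemployment gap = 3.45 - 4.16 = -0.71 points, so the output gap is -1.84 × (-0.71) = 1.3064%.
Actual GDP = 20125 × (1 + 1.3064/100) = 20125 × 1.013064 ≈ 20388 billion.

£20,388 billion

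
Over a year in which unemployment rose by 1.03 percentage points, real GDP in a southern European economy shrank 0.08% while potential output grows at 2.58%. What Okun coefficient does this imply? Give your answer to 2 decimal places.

β ≈ 2.58

Growth form: g_Y = g_Y* - β × Δu, so β = (g_Y* - g_Y)/Δu.
β = (2.58 + 0.08)/1.03 = 2.66/1.03 = 2.58.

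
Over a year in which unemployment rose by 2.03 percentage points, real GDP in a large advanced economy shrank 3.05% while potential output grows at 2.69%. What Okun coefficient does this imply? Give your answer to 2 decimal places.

β ≈ 2.83

Growth form: g_Y = g_Y* - β × Δu, so β = (g_Y* - g_Y)/Δu.
β = (2.69 + 3.05)/2.03 = 5.74/2.03 = 2.83.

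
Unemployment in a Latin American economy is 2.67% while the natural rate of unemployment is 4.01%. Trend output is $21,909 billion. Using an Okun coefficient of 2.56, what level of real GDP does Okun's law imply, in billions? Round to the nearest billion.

$22,661 billion

Unemployment gap = 2.67 - 4.01 = -1.34 points, so the output gap is -2.56 × (-1.34) = 3.4304%.
Actual GDP = 21909 × (1 + 3.4304/100) = 21909 × 1.034304 ≈ 22661 billion.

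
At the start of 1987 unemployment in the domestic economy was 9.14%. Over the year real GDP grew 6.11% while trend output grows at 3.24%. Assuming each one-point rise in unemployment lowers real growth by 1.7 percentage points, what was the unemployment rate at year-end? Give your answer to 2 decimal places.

7.45%

Growth-rate Okun's law: g_Y = g_Y* - β × Δu, so Δu = (g_Y* - g_Y)/β.
Δu = (3.24 - 6.11)/1.7 = -2.87/1.7 = -1.69 percentage points.
Year-end unemployment = 9.14 - 1.69 = 7.45%.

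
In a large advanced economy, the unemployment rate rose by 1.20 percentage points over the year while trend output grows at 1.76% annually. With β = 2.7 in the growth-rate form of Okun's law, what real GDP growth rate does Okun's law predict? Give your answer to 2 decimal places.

Growth-rate Okun's law: g_Y = g_Y* - β × Δu.
g_Y = 1.76 - 2.7 × (1.20) = 1.76 - 3.24 = -1.48%, i.e. -1.48% to 2 d.p.

-1.48%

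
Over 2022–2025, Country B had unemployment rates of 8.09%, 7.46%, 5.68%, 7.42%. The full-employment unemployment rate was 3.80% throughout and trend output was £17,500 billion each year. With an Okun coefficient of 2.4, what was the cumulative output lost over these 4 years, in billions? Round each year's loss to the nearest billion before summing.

Year 2022: gap = -2.4 × (8.09 - 3.8) = -10.296%, loss ≈ 17500 × 10.296/100 ≈ 1802.
Year 2023: gap = -2.4 × (7.46 - 3.8) = -8.784%, loss ≈ 17500 × 8.784/100 ≈ 1537.
Year 2024: gap = -2.4 × (5.68 - 3.8) = -4.512%, loss ≈ 17500 × 4.512/100 ≈ 790.
Year 2025: gap = -2.4 × (7.42 - 3.8) = -8.688%, loss ≈ 17500 × 8.688/100 ≈ 1520.
Total lost output = 1802 + 1537 + 790 + 1520 = 5649 billion.

£5,649 billion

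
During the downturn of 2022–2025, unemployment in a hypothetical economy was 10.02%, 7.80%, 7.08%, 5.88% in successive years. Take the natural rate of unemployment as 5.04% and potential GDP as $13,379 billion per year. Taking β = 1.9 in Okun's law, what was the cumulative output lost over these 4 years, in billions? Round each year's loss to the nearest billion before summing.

$2,701 billion

Year 2022: gap = -1.9 × (10.02 - 5.04) = -9.462%, loss ≈ 13379 × 9.462/100 ≈ 1266.
Year 2023: gap = -1.9 × (7.8 - 5.04) = -5.244%, loss ≈ 13379 × 5.244/100 ≈ 702.
Year 2024: gap = -1.9 × (7.08 - 5.04) = -3.876%, loss ≈ 13379 × 3.876/100 ≈ 519.
Year 2025: gap = -1.9 × (5.88 - 5.04) = -1.596%, loss ≈ 13379 × 1.596/100 ≈ 214.
Total lost output = 1266 + 702 + 519 + 214 = 2701 billion.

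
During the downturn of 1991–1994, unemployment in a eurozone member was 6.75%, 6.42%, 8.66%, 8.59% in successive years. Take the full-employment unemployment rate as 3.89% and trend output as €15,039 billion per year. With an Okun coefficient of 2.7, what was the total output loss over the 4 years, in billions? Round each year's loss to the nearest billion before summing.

€6,033 billion

Year 1991: gap = -2.7 × (6.75 - 3.89) = -7.722%, loss ≈ 15039 × 7.722/100 ≈ 1161.
Year 1992: gap = -2.7 × (6.42 - 3.89) = -6.831%, loss ≈ 15039 × 6.831/100 ≈ 1027.
Year 1993: gap = -2.7 × (8.66 - 3.89) = -12.879%, loss ≈ 15039 × 12.879/100 ≈ 1937.
Year 1994: gap = -2.7 × (8.59 - 3.89) = -12.69%, loss ≈ 15039 × 12.69/100 ≈ 1908.
Total lost output = 1161 + 1027 + 1937 + 1908 = 6033 billion.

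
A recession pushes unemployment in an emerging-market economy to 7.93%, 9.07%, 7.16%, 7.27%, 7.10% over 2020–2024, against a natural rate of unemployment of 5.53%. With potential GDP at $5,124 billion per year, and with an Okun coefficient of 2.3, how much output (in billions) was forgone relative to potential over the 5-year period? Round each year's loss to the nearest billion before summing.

$1,282 billion

Year 2020: gap = -2.3 × (7.93 - 5.53) = -5.52%, loss ≈ 5124 × 5.52/100 ≈ 283.
Year 2021: gap = -2.3 × (9.07 - 5.53) = -8.142%, loss ≈ 5124 × 8.142/100 ≈ 417.
Year 2022: gap = -2.3 × (7.16 - 5.53) = -3.749%, loss ≈ 5124 × 3.749/100 ≈ 192.
Year 2023: gap = -2.3 × (7.27 - 5.53) = -4.002%, loss ≈ 5124 × 4.002/100 ≈ 205.
Year 2024: gap = -2.3 × (7.1 - 5.53) = -3.611%, loss ≈ 5124 × 3.611/100 ≈ 185.
Total lost output = 283 + 417 + 192 + 205 + 185 = 1282 billion.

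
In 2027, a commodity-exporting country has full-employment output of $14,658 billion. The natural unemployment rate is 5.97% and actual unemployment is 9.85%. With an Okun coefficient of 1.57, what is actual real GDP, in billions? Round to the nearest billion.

Unemployment gap = 9.85 - 5.97 = 3.88 points, so the output gap is -1.57 × 3.88 = -6.0916%.
Actual GDP = 14658 × (1 - 6.0916/100) = 14658 × 0.939084 ≈ 13765 billion.

$13,765 billion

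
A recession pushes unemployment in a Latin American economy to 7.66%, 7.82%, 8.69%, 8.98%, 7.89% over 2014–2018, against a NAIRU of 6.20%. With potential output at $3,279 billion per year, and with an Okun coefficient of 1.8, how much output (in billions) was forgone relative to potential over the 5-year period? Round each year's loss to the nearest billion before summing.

Year 2014: gap = -1.8 × (7.66 - 6.2) = -2.628%, loss ≈ 3279 × 2.628/100 ≈ 86.
Year 2015: gap = -1.8 × (7.82 - 6.2) = -2.916%, loss ≈ 3279 × 2.916/100 ≈ 96.
Year 2016: gap = -1.8 × (8.69 - 6.2) = -4.482%, loss ≈ 3279 × 4.482/100 ≈ 147.
Year 2017: gap = -1.8 × (8.98 - 6.2) = -5.004%, loss ≈ 3279 × 5.004/100 ≈ 164.
Year 2018: gap = -1.8 × (7.89 - 6.2) = -3.042%, loss ≈ 3279 × 3.042/100 ≈ 100.
Total lost output = 86 + 96 + 147 + 164 + 100 = 593 billion.

$593 billion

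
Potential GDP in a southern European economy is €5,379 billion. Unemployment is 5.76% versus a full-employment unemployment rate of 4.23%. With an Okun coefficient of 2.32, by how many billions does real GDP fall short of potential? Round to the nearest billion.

€191 billion

Output gap = -2.32 × (5.76 - 4.23) = -2.32 × 1.53 = -3.5496%.
Actual GDP ≈ 5379 × 0.964504 ≈ 5188 billion, so the shortfall is 5379 - 5188 = 191 billion.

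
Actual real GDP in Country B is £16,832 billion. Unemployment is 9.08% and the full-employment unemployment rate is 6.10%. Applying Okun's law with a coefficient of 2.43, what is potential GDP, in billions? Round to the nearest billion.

Unemployment gap = 9.08 - 6.1 = 2.98 points, so output gap = -2.43 × 2.98 = -7.2414%.
Since Y = Y* × (1 + gap/100), Y* = 16832/0.927586 ≈ 18146 billion.

£18,146 billion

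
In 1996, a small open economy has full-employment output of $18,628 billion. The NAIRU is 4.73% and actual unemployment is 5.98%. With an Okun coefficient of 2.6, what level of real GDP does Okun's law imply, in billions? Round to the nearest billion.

Unemployment gap = 5.98 - 4.73 = 1.25 points, so the output gap is -2.6 × 1.25 = -3.25%.
Actual GDP = 18628 × (1 - 3.25/100) = 18628 × 0.9675 ≈ 18023 billion.

$18,023 billion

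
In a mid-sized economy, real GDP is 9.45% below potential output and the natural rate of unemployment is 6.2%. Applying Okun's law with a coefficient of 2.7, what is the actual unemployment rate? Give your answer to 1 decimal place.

9.7%

From Okun's law, u - u* = -(output gap)/β = -(-9.45)/2.7 = 3.5 points.
So u = 6.2 + 3.5 = 9.7%.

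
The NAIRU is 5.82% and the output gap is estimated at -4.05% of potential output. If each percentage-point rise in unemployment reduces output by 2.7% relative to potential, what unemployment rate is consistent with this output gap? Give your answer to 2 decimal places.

From Okun's law, u - u* = -(output gap)/β = -(-4.05)/2.7 = 1.5 points.
So u = 5.82 + 1.5 = 7.32%.

7.32%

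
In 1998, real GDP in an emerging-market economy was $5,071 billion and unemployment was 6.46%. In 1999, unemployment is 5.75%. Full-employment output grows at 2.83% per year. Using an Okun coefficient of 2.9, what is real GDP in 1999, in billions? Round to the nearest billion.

Δu = 5.75 - 6.46 = -0.71 points.
Okun's law (growth form): g_Y = g_Y* - β × Δu = 2.83 - 2.9 × (-0.71) = 2.83 + 2.059 = 4.889%.
Real GDP in the next year = 5071 × (1 + 4.889/100) = 5071 × 1.04889 ≈ 5319 billion.

$5,319 billion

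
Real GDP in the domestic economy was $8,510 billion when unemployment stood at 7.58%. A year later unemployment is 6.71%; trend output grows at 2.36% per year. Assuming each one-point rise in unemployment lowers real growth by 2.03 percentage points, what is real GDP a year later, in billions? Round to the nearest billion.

Δu = 6.71 - 7.58 = -0.87 points.
Okun's law (growth form): g_Y = g_Y* - β × Δu = 2.36 - 2.03 × (-0.87) = 2.36 + 1.7661 = 4.1261%.
Real GDP in the next year = 8510 × (1 + 4.1261/100) = 8510 × 1.041261 ≈ 8861 billion.

$8,861 billion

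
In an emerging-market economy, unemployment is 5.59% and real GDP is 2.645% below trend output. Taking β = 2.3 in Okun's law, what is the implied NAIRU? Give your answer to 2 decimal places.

4.44%

From Okun's law, u - u* = -(output gap)/β = -(-2.645)/2.3 = 1.15 points.
So u* = 5.59 - 1.15 = 4.44%.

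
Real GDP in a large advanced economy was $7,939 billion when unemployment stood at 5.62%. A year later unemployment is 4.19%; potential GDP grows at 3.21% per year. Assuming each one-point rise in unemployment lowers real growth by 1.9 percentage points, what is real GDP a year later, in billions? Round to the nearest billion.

Δu = 4.19 - 5.62 = -1.43 points.
Okun's law (growth form): g_Y = g_Y* - β × Δu = 3.21 - 1.9 × (-1.43) = 3.21 + 2.717 = 5.927%.
Real GDP in the next year = 7939 × (1 + 5.927/100) = 7939 × 1.05927 ≈ 8410 billion.

$8,410 billion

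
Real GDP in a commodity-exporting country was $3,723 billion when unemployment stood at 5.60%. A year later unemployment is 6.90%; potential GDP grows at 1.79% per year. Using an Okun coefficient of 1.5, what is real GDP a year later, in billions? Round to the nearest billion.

Δu = 6.9 - 5.6 = 1.3 points.
Okun's law (growth form): g_Y = g_Y* - β × Δu = 1.79 - 1.5 × (1.30) = 1.79 - 1.95 = -0.16%.
Real GDP in the next year = 3723 × (1 - 0.16/100) = 3723 × 0.9984 ≈ 3717 billion.

$3,717 billion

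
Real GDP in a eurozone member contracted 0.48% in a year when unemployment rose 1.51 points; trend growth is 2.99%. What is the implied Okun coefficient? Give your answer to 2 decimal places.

β ≈ 2.30

Growth form: g_Y = g_Y* - β × Δu, so β = (g_Y* - g_Y)/Δu.
β = (2.99 + 0.48)/1.51 = 3.47/1.51 = 2.30.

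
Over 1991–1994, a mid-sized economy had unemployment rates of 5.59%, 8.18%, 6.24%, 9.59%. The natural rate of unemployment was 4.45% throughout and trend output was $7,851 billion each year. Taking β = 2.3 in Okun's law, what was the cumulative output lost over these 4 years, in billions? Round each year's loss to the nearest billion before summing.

$2,131 billion

Year 1991: gap = -2.3 × (5.59 - 4.45) = -2.622%, loss ≈ 7851 × 2.622/100 ≈ 206.
Year 1992: gap = -2.3 × (8.18 - 4.45) = -8.579%, loss ≈ 7851 × 8.579/100 ≈ 674.
Year 1993: gap = -2.3 × (6.24 - 4.45) = -4.117%, loss ≈ 7851 × 4.117/100 ≈ 323.
Year 1994: gap = -2.3 × (9.59 - 4.45) = -11.822%, loss ≈ 7851 × 11.822/100 ≈ 928.
Total lost output = 206 + 674 + 323 + 928 = 2131 billion.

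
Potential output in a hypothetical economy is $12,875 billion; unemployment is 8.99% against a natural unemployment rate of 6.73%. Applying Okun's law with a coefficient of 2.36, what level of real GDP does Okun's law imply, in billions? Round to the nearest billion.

Unemployment gap = 8.99 - 6.73 = 2.26 points, so the output gap is -2.36 × 2.26 = -5.3336%.
Actual GDP = 12875 × (1 - 5.3336/100) = 12875 × 0.946664 ≈ 12188 billion.

$12,188 billion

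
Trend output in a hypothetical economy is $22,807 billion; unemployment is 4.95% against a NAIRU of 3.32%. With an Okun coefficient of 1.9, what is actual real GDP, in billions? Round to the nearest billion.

Unemployment gap = 4.95 - 3.32 = 1.63 points, so the output gap is -1.9 × 1.63 = -3.097%.
Actual GDP = 22807 × (1 - 3.097/100) = 22807 × 0.96903 ≈ 22101 billion.

$22,101 billion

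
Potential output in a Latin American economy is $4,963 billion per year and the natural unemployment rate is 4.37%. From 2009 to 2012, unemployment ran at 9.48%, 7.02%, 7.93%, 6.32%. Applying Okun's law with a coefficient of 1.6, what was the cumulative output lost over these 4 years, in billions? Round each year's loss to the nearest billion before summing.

$1,054 billion

Year 2009: gap = -1.6 × (9.48 - 4.37) = -8.176%, loss ≈ 4963 × 8.176/100 ≈ 406.
Year 2010: gap = -1.6 × (7.02 - 4.37) = -4.24%, loss ≈ 4963 × 4.24/100 ≈ 210.
Year 2011: gap = -1.6 × (7.93 - 4.37) = -5.696%, loss ≈ 4963 × 5.696/100 ≈ 283.
Year 2012: gap = -1.6 × (6.32 - 4.37) = -3.12%, loss ≈ 4963 × 3.12/100 ≈ 155.
Total lost output = 406 + 210 + 283 + 155 = 1054 billion.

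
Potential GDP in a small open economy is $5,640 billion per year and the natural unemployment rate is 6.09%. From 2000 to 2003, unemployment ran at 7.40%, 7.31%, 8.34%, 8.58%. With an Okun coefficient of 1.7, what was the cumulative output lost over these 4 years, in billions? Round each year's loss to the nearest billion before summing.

Year 2000: gap = -1.7 × (7.4 - 6.09) = -2.227%, loss ≈ 5640 × 2.227/100 ≈ 126.
Year 2001: gap = -1.7 × (7.31 - 6.09) = -2.074%, loss ≈ 5640 × 2.074/100 ≈ 117.
Year 2002: gap = -1.7 × (8.34 - 6.09) = -3.825%, loss ≈ 5640 × 3.825/100 ≈ 216.
Year 2003: gap = -1.7 × (8.58 - 6.09) = -4.233%, loss ≈ 5640 × 4.233/100 ≈ 239.
Total lost output = 126 + 117 + 216 + 239 = 698 billion.

$698 billion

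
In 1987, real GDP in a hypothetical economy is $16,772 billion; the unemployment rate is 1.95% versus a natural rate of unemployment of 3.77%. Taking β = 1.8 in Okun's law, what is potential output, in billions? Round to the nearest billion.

$16,240 billion

Unemployment gap = 1.95 - 3.77 = -1.82 points, so output gap = -1.8 × (-1.82) = 3.276%.
Since Y = Y* × (1 + gap/100), Y* = 16772/1.03276 ≈ 16240 billion.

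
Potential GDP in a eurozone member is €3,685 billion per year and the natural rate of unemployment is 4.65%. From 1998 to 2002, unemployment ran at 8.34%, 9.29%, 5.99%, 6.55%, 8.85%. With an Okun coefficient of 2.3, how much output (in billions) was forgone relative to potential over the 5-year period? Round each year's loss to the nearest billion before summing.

€1,337 billion

Year 1998: gap = -2.3 × (8.34 - 4.65) = -8.487%, loss ≈ 3685 × 8.487/100 ≈ 313.
Year 1999: gap = -2.3 × (9.29 - 4.65) = -10.672%, loss ≈ 3685 × 10.672/100 ≈ 393.
Year 2000: gap = -2.3 × (5.99 - 4.65) = -3.082%, loss ≈ 3685 × 3.082/100 ≈ 114.
Year 2001: gap = -2.3 × (6.55 - 4.65) = -4.37%, loss ≈ 3685 × 4.37/100 ≈ 161.
Year 2002: gap = -2.3 × (8.85 - 4.65) = -9.66%, loss ≈ 3685 × 9.66/100 ≈ 356.
Total lost output = 313 + 393 + 114 + 161 + 356 = 1337 billion.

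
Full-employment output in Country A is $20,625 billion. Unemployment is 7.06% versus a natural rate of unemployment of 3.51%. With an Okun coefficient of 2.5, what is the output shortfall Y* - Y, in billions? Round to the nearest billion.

Output gap = -2.5 × (7.06 - 3.51) = -2.5 × 3.55 = -8.875%.
Actual GDP ≈ 20625 × 0.91125 ≈ 18795 billion, so the shortfall is 20625 - 18795 = 1830 billion.

$1,830 billion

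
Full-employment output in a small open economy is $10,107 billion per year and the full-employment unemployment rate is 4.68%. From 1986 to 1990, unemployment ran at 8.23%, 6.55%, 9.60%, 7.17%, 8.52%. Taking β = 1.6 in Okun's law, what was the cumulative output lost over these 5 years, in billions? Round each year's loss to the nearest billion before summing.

$2,696 billion

Year 1986: gap = -1.6 × (8.23 - 4.68) = -5.68%, loss ≈ 10107 × 5.68/100 ≈ 574.
Year 1987: gap = -1.6 × (6.55 - 4.68) = -2.992%, loss ≈ 10107 × 2.992/100 ≈ 302.
Year 1988: gap = -1.6 × (9.6 - 4.68) = -7.872%, loss ≈ 10107 × 7.872/100 ≈ 796.
Year 1989: gap = -1.6 × (7.17 - 4.68) = -3.984%, loss ≈ 10107 × 3.984/100 ≈ 403.
Year 1990: gap = -1.6 × (8.52 - 4.68) = -6.144%, loss ≈ 10107 × 6.144/100 ≈ 621.
Total lost output = 574 + 302 + 796 + 403 + 621 = 2696 billion.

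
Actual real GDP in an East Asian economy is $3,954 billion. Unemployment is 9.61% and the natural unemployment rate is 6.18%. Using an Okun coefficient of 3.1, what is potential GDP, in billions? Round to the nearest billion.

$4,424 billion

Unemployment gap = 9.61 - 6.18 = 3.43 points, so output gap = -3.1 × 3.43 = -10.633%.
Since Y = Y* × (1 + gap/100), Y* = 3954/0.89367 ≈ 4424 billion.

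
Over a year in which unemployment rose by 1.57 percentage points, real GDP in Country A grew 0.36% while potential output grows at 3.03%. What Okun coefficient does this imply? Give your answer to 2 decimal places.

Growth form: g_Y = g_Y* - β × Δu, so β = (g_Y* - g_Y)/Δu.
β = (3.03 - 0.36)/1.57 = 2.67/1.57 = 1.70.

β ≈ 1.70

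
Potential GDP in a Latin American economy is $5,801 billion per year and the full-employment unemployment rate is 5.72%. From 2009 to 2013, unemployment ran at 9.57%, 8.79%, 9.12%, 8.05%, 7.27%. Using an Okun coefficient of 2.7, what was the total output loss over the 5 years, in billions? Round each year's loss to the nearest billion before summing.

Year 2009: gap = -2.7 × (9.57 - 5.72) = -10.395%, loss ≈ 5801 × 10.395/100 ≈ 603.
Year 2010: gap = -2.7 × (8.79 - 5.72) = -8.289%, loss ≈ 5801 × 8.289/100 ≈ 481.
Year 2011: gap = -2.7 × (9.12 - 5.72) = -9.18%, loss ≈ 5801 × 9.18/100 ≈ 533.
Year 2012: gap = -2.7 × (8.05 - 5.72) = -6.291%, loss ≈ 5801 × 6.291/100 ≈ 365.
Year 2013: gap = -2.7 × (7.27 - 5.72) = -4.185%, loss ≈ 5801 × 4.185/100 ≈ 243.
Total lost output = 603 + 481 + 533 + 365 + 243 = 2225 billion.

$2,225 billion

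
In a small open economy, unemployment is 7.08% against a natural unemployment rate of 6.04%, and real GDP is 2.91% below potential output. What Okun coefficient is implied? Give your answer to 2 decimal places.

Okun's law: output gap = -β × (u - u*).
-2.91 = -β × (7.08 - 6.04) = -β × 1.04, so β = 2.91/1.04 = 2.80.

β ≈ 2.80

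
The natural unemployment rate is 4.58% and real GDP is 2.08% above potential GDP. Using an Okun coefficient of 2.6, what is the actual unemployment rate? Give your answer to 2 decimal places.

3.78%

From Okun's law, u - u* = -(output gap)/β = -(2.08)/2.6 = -0.8 points.
So u = 4.58 - 0.8 = 3.78%.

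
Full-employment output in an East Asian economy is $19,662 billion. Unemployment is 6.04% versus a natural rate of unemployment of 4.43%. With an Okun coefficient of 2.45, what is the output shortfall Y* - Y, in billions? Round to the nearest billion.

$776 billion

Output gap = -2.45 × (6.04 - 4.43) = -2.45 × 1.61 = -3.9445%.
Actual GDP ≈ 19662 × 0.960555 ≈ 18886 billion, so the shortfall is 19662 - 18886 = 776 billion.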